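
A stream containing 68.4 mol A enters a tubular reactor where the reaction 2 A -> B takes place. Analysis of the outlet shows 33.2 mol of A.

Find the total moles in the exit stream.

50.8 mol

For A: n = n₀ − 2ξ → 33.2 = 68.4 − 2ξ, giving ξ = 17.6 mol.
Outlet amounts (n = n₀ + ν ξ):
  A: 68.4 − 2(17.6) = 33.2
  B: 0 + 1(17.6) = 17.6
Total out = 33.2 + 17.6 = 50.8 mol.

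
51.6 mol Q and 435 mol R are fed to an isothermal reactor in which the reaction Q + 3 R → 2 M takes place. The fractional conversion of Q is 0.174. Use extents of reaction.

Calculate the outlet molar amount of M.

Q reacted = 0.174 × 51.6 = 8.978 mol; ν_Q = −1, so ξ = 8.978/1 = 8.978 mol.
Outlet amounts (n = n₀ + ν ξ):
  Q: 51.6 − 1(8.978) = 42.62
  R: 435 − 3(8.978) = 408.1
  M: 0 + 2(8.978) = 17.96

18 mol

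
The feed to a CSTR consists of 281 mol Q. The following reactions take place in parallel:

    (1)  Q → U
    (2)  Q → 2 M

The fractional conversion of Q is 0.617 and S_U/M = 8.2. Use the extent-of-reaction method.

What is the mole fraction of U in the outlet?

0.562

Conversion of Q: Q consumed = 0.617 × 281 = 173.4 mol = 1ξ₁ + 1ξ₂.
Selectivity: 1ξ₁ / (2ξ₂) = 8.2 → ξ₁ = 16.4 ξ₂.
Substitute: (1·16.4 + 1) ξ₂ = 173.4 → ξ₂ = 9.964 mol, ξ₁ = 163.4 mol.
Outlet amounts (n = n₀ + Σ ν·ξ):
  Q: 281 − 1(163.4) − 1(9.964) = 107.6
  U: 0 + 1(163.4) = 163.4
  M: 0 + 2(9.964) = 19.93
Total out = 291 mol; y_U = 163.4 / 291 = 0.5616.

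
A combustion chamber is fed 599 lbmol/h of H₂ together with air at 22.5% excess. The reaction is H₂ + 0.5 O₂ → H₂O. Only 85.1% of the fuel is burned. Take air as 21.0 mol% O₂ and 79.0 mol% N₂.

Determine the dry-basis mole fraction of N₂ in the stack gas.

0.873

Stoichiometric O₂ = 0.5 × 599 = 299.5 lbmol/h; O₂ fed = 299.5 × 1.225 = 366.9 lbmol/h.
N₂ fed = 366.9 × 79/21 = 1380 lbmol/h.
Fuel reacted = 0.851 × 599 → ξ = 509.7 lbmol/h.
Outlet (n = n₀ + ν ξ):
  H₂: 599 − 1(509.7) = 89.25
  O₂: 366.9 − 0.5(509.7) = 112
  N₂: 1380 (inert)
  H₂O: 0 + 1(509.7) = 509.7
Dry total = 1581 lbmol/h; y_N₂ (dry) = 1380 / 1581 = 0.8727.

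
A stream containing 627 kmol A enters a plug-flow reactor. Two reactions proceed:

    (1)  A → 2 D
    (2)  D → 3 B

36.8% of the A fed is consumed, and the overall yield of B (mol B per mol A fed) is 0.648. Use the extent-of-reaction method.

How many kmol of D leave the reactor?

Conversion of A: A consumed = 1ξ₁ = 0.368 × 627 → ξ₁ = 230.7 kmol.
Yield of B: 3ξ₂ / 627 = 0.648 → ξ₂ = 135.4 kmol.
Outlet amounts (n = n₀ + Σ ν·ξ):
  A: 627 − 1(230.7) = 396.3
  D: 0 + 2(230.7) − 1(135.4) = 326
  B: 0 + 3(135.4) = 406.3

326 kmol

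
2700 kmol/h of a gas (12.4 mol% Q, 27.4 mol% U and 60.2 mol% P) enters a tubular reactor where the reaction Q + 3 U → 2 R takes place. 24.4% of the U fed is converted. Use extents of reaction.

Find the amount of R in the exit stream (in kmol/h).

120 kmol/h

U reacted = 0.244 × 739.8 = 180.5 kmol/h; ν_U = −3, so ξ = 180.5/3 = 60.17 kmol/h.
Outlet amounts (n = n₀ + ν ξ):
  Q: 334.8 − 1(60.17) = 274.6
  U: 739.8 − 3(60.17) = 559.3
  R: 0 + 2(60.17) = 120.3
  P: 1625 (inert)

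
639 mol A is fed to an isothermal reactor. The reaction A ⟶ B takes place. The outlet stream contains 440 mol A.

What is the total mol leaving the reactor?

639 mol

For A: n = n₀ − 1ξ → 440 = 639 − 1ξ, giving ξ = 199 mol.
Outlet amounts (n = n₀ + ν ξ):
  A: 639 − 1(199) = 440
  B: 0 + 1(199) = 199
Total out = 440 + 199 = 639 mol.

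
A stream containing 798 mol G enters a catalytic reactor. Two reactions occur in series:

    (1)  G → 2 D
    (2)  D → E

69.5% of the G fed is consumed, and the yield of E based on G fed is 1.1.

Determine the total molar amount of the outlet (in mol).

Conversion of G: G consumed = 1ξ₁ = 0.695 × 798 → ξ₁ = 554.6 mol.
Yield of E: 1ξ₂ / 798 = 1.1 → ξ₂ = 877.8 mol.
Outlet amounts (n = n₀ + Σ ν·ξ):
  G: 798 − 1(554.6) = 243.4
  D: 0 + 2(554.6) − 1(877.8) = 231.4
  E: 0 + 1(877.8) = 877.8
Total out = 243.4 + 231.4 + 877.8 = 1353 mol.

1350 mol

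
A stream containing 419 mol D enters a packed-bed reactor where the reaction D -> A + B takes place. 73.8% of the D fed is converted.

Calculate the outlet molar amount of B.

309 mol

D reacted = 0.738 × 419 = 309.2 mol; ν_D = −1, so ξ = 309.2/1 = 309.2 mol.
Outlet amounts (n = n₀ + ν ξ):
  D: 419 − 1(309.2) = 109.8
  A: 0 + 1(309.2) = 309.2
  B: 0 + 1(309.2) = 309.2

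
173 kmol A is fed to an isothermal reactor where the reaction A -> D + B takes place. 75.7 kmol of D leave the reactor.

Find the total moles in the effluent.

For D: n = n₀ + 1ξ → 75.7 = 0 + 1ξ, giving ξ = 75.7 kmol.
Outlet amounts (n = n₀ + ν ξ):
  A: 173 − 1(75.7) = 97.3
  D: 0 + 1(75.7) = 75.7
  B: 0 + 1(75.7) = 75.7
Total out = 97.3 + 75.7 + 75.7 = 248.7 kmol.

249 kmol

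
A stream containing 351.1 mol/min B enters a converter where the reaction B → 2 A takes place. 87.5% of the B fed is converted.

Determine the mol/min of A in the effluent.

614 mol/min

B reacted = 0.875 × 351.1 = 307.2 mol/min; ν_B = −1, so ξ = 307.2/1 = 307.2 mol/min.
Outlet amounts (n = n₀ + ν ξ):
  B: 351.1 − 1(307.2) = 43.89
  A: 0 + 2(307.2) = 614.4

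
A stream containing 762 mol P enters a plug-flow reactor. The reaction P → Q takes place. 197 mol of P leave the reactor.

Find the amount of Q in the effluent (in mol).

For P: n = n₀ − 1ξ → 197 = 762 − 1ξ, giving ξ = 565 mol.
Outlet amounts (n = n₀ + ν ξ):
  P: 762 − 1(565) = 197
  Q: 0 + 1(565) = 565

565 mol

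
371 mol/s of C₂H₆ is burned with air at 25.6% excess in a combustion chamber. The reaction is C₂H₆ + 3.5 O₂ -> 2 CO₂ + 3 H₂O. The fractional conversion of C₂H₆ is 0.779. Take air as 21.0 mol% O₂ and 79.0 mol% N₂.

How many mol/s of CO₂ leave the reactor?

578 mol/s

Stoichiometric O₂ = 3.5 × 371 = 1298 mol/s; O₂ fed = 1298 × 1.256 = 1631 mol/s.
N₂ fed = 1631 × 79/21 = 6135 mol/s.
Fuel reacted = 0.779 × 371 → ξ = 289 mol/s.
Outlet (n = n₀ + ν ξ):
  C₂H₆: 371 − 1(289) = 81.99
  O₂: 1631 − 3.5(289) = 619.4
  N₂: 6135 (inert)
  CO₂: 0 + 2(289) = 578
  H₂O: 0 + 3(289) = 867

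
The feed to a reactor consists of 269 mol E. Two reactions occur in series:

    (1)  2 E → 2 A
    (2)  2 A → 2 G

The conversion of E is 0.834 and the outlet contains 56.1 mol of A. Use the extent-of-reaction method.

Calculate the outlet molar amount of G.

Conversion of E: E consumed = 2ξ₁ = 0.834 × 269 → ξ₁ = 112.2 mol.
A balance: n_A = 0 + 2ξ₁ − 2ξ₂ = 56.1 → ξ₂ = (2·112.2 − 56.1)/2 = 84.12 mol.
Outlet amounts (n = n₀ + Σ ν·ξ):
  E: 269 − 2(112.2) = 44.65
  A: 0 + 2(112.2) − 2(84.12) = 56.1
  G: 0 + 2(84.12) = 168.2

168 mol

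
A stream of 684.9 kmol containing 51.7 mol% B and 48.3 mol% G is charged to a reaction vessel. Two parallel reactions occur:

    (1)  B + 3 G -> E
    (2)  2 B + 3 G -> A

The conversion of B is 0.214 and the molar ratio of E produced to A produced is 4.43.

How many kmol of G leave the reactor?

139 kmol

Conversion of B: B consumed = 0.214 × 354.1 = 75.78 kmol = 1ξ₁ + 2ξ₂.
Selectivity: 1ξ₁ / (1ξ₂) = 4.43 → ξ₁ = 4.43 ξ₂.
Substitute: (1·4.43 + 2) ξ₂ = 75.78 → ξ₂ = 11.78 kmol, ξ₁ = 52.21 kmol.
Outlet amounts (n = n₀ + Σ ν·ξ):
  B: 354.1 − 1(52.21) − 2(11.78) = 278.3
  G: 330.8 − 3(52.21) − 3(11.78) = 138.8
  E: 0 + 1(52.21) = 52.21
  A: 0 + 1(11.78) = 11.78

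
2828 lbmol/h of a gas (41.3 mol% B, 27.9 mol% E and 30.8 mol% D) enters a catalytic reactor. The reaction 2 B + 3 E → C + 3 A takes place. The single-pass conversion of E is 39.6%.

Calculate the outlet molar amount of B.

960 lbmol/h

E reacted = 0.396 × 789 = 312.4 lbmol/h; ν_E = −3, so ξ = 312.4/3 = 104.1 lbmol/h.
Outlet amounts (n = n₀ + ν ξ):
  B: 1168 − 2(104.1) = 959.7
  E: 789 − 3(104.1) = 476.6
  C: 0 + 1(104.1) = 104.1
  A: 0 + 3(104.1) = 312.4
  D: 871 (inert)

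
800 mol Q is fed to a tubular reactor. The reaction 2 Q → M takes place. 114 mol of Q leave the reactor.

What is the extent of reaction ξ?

ξ = 343 mol

For Q: n = n₀ − 2ξ → 114 = 800 − 2ξ, giving ξ = 343 mol.
Outlet amounts (n = n₀ + ν ξ):
  Q: 800 − 2(343) = 114
  M: 0 + 1(343) = 343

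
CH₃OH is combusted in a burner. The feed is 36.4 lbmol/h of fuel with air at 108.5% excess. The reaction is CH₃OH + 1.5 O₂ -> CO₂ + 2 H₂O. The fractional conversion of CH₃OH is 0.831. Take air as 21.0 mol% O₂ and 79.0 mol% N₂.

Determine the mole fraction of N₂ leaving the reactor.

Stoichiometric O₂ = 1.5 × 36.4 = 54.6 lbmol/h; O₂ fed = 54.6 × 2.085 = 113.8 lbmol/h.
N₂ fed = 113.8 × 79/21 = 428.3 lbmol/h.
Fuel reacted = 0.831 × 36.4 → ξ = 30.25 lbmol/h.
Outlet (n = n₀ + ν ξ):
  CH₃OH: 36.4 − 1(30.25) = 6.152
  O₂: 113.8 − 1.5(30.25) = 68.47
  N₂: 428.3 (inert)
  CO₂: 0 + 1(30.25) = 30.25
  H₂O: 0 + 2(30.25) = 60.5
Total out = 593.6 lbmol/h; y_N₂ = 428.3 / 593.6 = 0.7214.

0.721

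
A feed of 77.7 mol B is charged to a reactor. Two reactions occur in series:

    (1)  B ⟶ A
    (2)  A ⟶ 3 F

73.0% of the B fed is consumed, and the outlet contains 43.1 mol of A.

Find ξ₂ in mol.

Conversion of B: B consumed = 1ξ₁ = 0.73 × 77.7 → ξ₁ = 56.72 mol.
A balance: n_A = 0 + 1ξ₁ − 1ξ₂ = 43.1 → ξ₂ = (1·56.72 − 43.1)/1 = 13.62 mol.
Outlet amounts (n = n₀ + Σ ν·ξ):
  B: 77.7 − 1(56.72) = 20.98
  A: 0 + 1(56.72) − 1(13.62) = 43.1
  F: 0 + 3(13.62) = 40.86

ξ₂ = 13.6 mol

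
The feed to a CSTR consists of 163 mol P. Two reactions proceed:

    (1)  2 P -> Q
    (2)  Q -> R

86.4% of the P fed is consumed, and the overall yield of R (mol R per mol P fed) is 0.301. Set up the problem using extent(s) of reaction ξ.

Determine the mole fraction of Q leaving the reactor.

Conversion of P: P consumed = 2ξ₁ = 0.864 × 163 → ξ₁ = 70.42 mol.
Yield of R: 1ξ₂ / 163 = 0.301 → ξ₂ = 49.06 mol.
Outlet amounts (n = n₀ + Σ ν·ξ):
  P: 163 − 2(70.42) = 22.17
  Q: 0 + 1(70.42) − 1(49.06) = 21.35
  R: 0 + 1(49.06) = 49.06
Total out = 92.58 mol; y_Q = 21.35 / 92.58 = 0.2306.

0.231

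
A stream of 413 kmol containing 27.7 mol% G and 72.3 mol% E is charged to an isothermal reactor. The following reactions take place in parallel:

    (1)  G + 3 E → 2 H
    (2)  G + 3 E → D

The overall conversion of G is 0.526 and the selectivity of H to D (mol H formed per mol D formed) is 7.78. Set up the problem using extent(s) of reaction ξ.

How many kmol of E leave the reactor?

Conversion of G: G consumed = 0.526 × 114.4 = 60.17 kmol = 1ξ₁ + 1ξ₂.
Selectivity: 2ξ₁ / (1ξ₂) = 7.78 → ξ₁ = 3.89 ξ₂.
Substitute: (1·3.89 + 1) ξ₂ = 60.17 → ξ₂ = 12.31 kmol, ξ₁ = 47.87 kmol.
Outlet amounts (n = n₀ + Σ ν·ξ):
  G: 114.4 − 1(47.87) − 1(12.31) = 54.23
  E: 298.6 − 3(47.87) − 3(12.31) = 118.1
  H: 0 + 2(47.87) = 95.74
  D: 0 + 1(12.31) = 12.31

118 kmol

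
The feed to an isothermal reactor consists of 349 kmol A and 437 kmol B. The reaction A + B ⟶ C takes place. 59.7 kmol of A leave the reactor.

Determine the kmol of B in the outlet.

For A: n = n₀ − 1ξ → 59.7 = 349 − 1ξ, giving ξ = 289.3 kmol.
Outlet amounts (n = n₀ + ν ξ):
  A: 349 − 1(289.3) = 59.7
  B: 437 − 1(289.3) = 147.7
  C: 0 + 1(289.3) = 289.3

148 kmol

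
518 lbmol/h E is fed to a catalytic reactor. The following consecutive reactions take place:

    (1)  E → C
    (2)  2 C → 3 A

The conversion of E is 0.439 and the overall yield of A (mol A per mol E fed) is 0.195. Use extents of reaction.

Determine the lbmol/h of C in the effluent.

Conversion of E: E consumed = 1ξ₁ = 0.439 × 518 → ξ₁ = 227.4 lbmol/h.
Yield of A: 3ξ₂ / 518 = 0.195 → ξ₂ = 33.67 lbmol/h.
Outlet amounts (n = n₀ + Σ ν·ξ):
  E: 518 − 1(227.4) = 290.6
  C: 0 + 1(227.4) − 2(33.67) = 160.1
  A: 0 + 3(33.67) = 101

160 lbmol/h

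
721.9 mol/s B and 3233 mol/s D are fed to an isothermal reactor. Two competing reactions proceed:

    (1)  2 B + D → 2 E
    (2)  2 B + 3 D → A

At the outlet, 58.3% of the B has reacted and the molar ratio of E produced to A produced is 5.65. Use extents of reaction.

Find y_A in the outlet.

Conversion of B: B consumed = 0.583 × 721.9 = 420.9 mol/s = 2ξ₁ + 2ξ₂.
Selectivity: 2ξ₁ / (1ξ₂) = 5.65 → ξ₁ = 2.825 ξ₂.
Substitute: (2·2.825 + 2) ξ₂ = 420.9 → ξ₂ = 55.02 mol/s, ξ₁ = 155.4 mol/s.
Outlet amounts (n = n₀ + Σ ν·ξ):
  B: 721.9 − 2(155.4) − 2(55.02) = 301
  D: 3233 − 1(155.4) − 3(55.02) = 2913
  E: 0 + 2(155.4) = 310.8
  A: 0 + 1(55.02) = 55.02
Total out = 3579 mol/s; y_A = 55.02 / 3579 = 0.01537.

0.0154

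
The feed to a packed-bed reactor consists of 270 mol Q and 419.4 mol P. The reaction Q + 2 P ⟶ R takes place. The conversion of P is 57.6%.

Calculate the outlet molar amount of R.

P reacted = 0.576 × 419.4 = 241.6 mol; ν_P = −2, so ξ = 241.6/2 = 120.8 mol.
Outlet amounts (n = n₀ + ν ξ):
  Q: 270 − 1(120.8) = 149.2
  P: 419.4 − 2(120.8) = 177.8
  R: 0 + 1(120.8) = 120.8

121 mol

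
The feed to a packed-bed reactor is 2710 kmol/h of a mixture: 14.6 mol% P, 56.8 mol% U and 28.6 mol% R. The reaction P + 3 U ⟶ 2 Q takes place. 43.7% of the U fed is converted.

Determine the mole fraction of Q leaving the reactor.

0.198

U reacted = 0.437 × 1539 = 672.7 kmol/h; ν_U = −3, so ξ = 672.7/3 = 224.2 kmol/h.
Outlet amounts (n = n₀ + ν ξ):
  P: 395.7 − 1(224.2) = 171.4
  U: 1539 − 3(224.2) = 866.6
  Q: 0 + 2(224.2) = 448.4
  R: 775.1 (inert)
Total out = 2262 kmol/h; y_Q = 448.4 / 2262 = 0.1983.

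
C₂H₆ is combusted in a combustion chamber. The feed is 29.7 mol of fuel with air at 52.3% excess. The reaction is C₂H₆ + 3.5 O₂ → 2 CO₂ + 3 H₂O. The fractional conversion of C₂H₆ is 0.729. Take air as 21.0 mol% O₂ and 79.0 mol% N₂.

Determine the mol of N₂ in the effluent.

Stoichiometric O₂ = 3.5 × 29.7 = 104 mol; O₂ fed = 104 × 1.523 = 158.3 mol.
N₂ fed = 158.3 × 79/21 = 595.6 mol.
Fuel reacted = 0.729 × 29.7 → ξ = 21.65 mol.
Outlet (n = n₀ + ν ξ):
  C₂H₆: 29.7 − 1(21.65) = 8.049
  O₂: 158.3 − 3.5(21.65) = 82.54
  N₂: 595.6 (inert)
  CO₂: 0 + 2(21.65) = 43.3
  H₂O: 0 + 3(21.65) = 64.95

596 mol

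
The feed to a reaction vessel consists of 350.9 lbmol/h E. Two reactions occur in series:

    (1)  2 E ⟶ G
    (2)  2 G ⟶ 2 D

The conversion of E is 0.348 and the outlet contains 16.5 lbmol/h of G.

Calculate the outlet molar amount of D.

Conversion of E: E consumed = 2ξ₁ = 0.348 × 350.9 → ξ₁ = 61.06 lbmol/h.
G balance: n_G = 0 + 1ξ₁ − 2ξ₂ = 16.5 → ξ₂ = (1·61.06 − 16.5)/2 = 22.28 lbmol/h.
Outlet amounts (n = n₀ + Σ ν·ξ):
  E: 350.9 − 2(61.06) = 228.8
  G: 0 + 1(61.06) − 2(22.28) = 16.5
  D: 0 + 2(22.28) = 44.56

44.6 lbmol/h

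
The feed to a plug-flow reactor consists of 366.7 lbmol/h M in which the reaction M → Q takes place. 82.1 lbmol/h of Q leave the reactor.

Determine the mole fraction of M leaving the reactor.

For Q: n = n₀ + 1ξ → 82.1 = 0 + 1ξ, giving ξ = 82.1 lbmol/h.
Outlet amounts (n = n₀ + ν ξ):
  M: 366.7 − 1(82.1) = 284.6
  Q: 0 + 1(82.1) = 82.1
Total out = 366.7 lbmol/h; y_M = 284.6 / 366.7 = 0.7761.

0.776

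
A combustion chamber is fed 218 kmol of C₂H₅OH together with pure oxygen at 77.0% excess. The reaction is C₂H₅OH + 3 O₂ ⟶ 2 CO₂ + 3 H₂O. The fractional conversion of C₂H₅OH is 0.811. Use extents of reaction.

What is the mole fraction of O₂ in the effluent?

0.404

Stoichiometric O₂ = 3 × 218 = 654 kmol; O₂ fed = 654 × 1.770 = 1158 kmol.
Fuel reacted = 0.811 × 218 → ξ = 176.8 kmol.
Outlet (n = n₀ + ν ξ):
  C₂H₅OH: 218 − 1(176.8) = 41.2
  O₂: 1158 − 3(176.8) = 627.2
  CO₂: 0 + 2(176.8) = 353.6
  H₂O: 0 + 3(176.8) = 530.4
Total out = 1552 kmol; y_O₂ = 627.2 / 1552 = 0.404.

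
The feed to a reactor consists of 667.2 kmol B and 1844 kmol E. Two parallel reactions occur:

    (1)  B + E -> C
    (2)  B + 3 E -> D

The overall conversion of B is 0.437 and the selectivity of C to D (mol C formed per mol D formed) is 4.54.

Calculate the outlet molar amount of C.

Conversion of B: B consumed = 0.437 × 667.2 = 291.6 kmol = 1ξ₁ + 1ξ₂.
Selectivity: 1ξ₁ / (1ξ₂) = 4.54 → ξ₁ = 4.54 ξ₂.
Substitute: (1·4.54 + 1) ξ₂ = 291.6 → ξ₂ = 52.63 kmol, ξ₁ = 238.9 kmol.
Outlet amounts (n = n₀ + Σ ν·ξ):
  B: 667.2 − 1(238.9) − 1(52.63) = 375.6
  E: 1844 − 1(238.9) − 3(52.63) = 1447
  C: 0 + 1(238.9) = 238.9
  D: 0 + 1(52.63) = 52.63

239 kmol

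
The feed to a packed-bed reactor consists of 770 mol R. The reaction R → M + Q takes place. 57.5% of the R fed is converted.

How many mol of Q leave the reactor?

443 mol

R reacted = 0.575 × 770 = 442.7 mol; ν_R = −1, so ξ = 442.7/1 = 442.7 mol.
Outlet amounts (n = n₀ + ν ξ):
  R: 770 − 1(442.7) = 327.3
  M: 0 + 1(442.7) = 442.7
  Q: 0 + 1(442.7) = 442.7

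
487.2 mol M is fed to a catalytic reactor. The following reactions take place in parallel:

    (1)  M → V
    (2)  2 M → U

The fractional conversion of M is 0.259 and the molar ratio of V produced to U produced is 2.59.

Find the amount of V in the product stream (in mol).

Conversion of M: M consumed = 0.259 × 487.2 = 126.2 mol = 1ξ₁ + 2ξ₂.
Selectivity: 1ξ₁ / (1ξ₂) = 2.59 → ξ₁ = 2.59 ξ₂.
Substitute: (1·2.59 + 2) ξ₂ = 126.2 → ξ₂ = 27.49 mol, ξ₁ = 71.2 mol.
Outlet amounts (n = n₀ + Σ ν·ξ):
  M: 487.2 − 1(71.2) − 2(27.49) = 361
  V: 0 + 1(71.2) = 71.2
  U: 0 + 1(27.49) = 27.49

71.2 mol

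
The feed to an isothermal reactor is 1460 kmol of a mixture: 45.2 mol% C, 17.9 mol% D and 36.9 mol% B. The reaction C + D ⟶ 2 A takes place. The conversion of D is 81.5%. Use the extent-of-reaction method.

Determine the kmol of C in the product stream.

447 kmol

D reacted = 0.815 × 261.3 = 213 kmol; ν_D = −1, so ξ = 213/1 = 213 kmol.
Outlet amounts (n = n₀ + ν ξ):
  C: 659.9 − 1(213) = 446.9
  D: 261.3 − 1(213) = 48.35
  A: 0 + 2(213) = 426
  B: 538.7 (inert)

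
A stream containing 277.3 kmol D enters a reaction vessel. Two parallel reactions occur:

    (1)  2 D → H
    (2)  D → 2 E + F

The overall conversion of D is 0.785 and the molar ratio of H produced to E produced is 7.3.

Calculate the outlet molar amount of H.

Conversion of D: D consumed = 0.785 × 277.3 = 217.7 kmol = 2ξ₁ + 1ξ₂.
Selectivity: 1ξ₁ / (2ξ₂) = 7.3 → ξ₁ = 14.6 ξ₂.
Substitute: (2·14.6 + 1) ξ₂ = 217.7 → ξ₂ = 7.208 kmol, ξ₁ = 105.2 kmol.
Outlet amounts (n = n₀ + Σ ν·ξ):
  D: 277.3 − 2(105.2) − 1(7.208) = 59.62
  H: 0 + 1(105.2) = 105.2
  E: 0 + 2(7.208) = 14.42
  F: 0 + 1(7.208) = 7.208

105 kmol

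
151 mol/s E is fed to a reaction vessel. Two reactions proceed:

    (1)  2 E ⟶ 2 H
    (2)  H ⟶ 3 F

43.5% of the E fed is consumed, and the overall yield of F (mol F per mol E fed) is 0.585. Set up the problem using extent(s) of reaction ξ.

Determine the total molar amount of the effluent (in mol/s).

210 mol/s

Conversion of E: E consumed = 2ξ₁ = 0.435 × 151 → ξ₁ = 32.84 mol/s.
Yield of F: 3ξ₂ / 151 = 0.585 → ξ₂ = 29.44 mol/s.
Outlet amounts (n = n₀ + Σ ν·ξ):
  E: 151 − 2(32.84) = 85.31
  H: 0 + 2(32.84) − 1(29.44) = 36.24
  F: 0 + 3(29.44) = 88.33
Total out = 85.31 + 36.24 + 88.33 = 209.9 mol/s.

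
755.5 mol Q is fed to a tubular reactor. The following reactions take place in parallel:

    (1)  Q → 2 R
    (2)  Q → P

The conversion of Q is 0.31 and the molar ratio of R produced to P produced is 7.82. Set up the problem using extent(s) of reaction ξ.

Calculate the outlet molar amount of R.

Conversion of Q: Q consumed = 0.31 × 755.5 = 234.2 mol = 1ξ₁ + 1ξ₂.
Selectivity: 2ξ₁ / (1ξ₂) = 7.82 → ξ₁ = 3.91 ξ₂.
Substitute: (1·3.91 + 1) ξ₂ = 234.2 → ξ₂ = 47.7 mol, ξ₁ = 186.5 mol.
Outlet amounts (n = n₀ + Σ ν·ξ):
  Q: 755.5 − 1(186.5) − 1(47.7) = 521.3
  R: 0 + 2(186.5) = 373
  P: 0 + 1(47.7) = 47.7

373 mol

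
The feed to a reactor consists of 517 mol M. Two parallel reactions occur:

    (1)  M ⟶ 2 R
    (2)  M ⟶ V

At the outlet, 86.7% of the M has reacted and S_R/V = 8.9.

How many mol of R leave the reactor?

Conversion of M: M consumed = 0.867 × 517 = 448.2 mol = 1ξ₁ + 1ξ₂.
Selectivity: 2ξ₁ / (1ξ₂) = 8.9 → ξ₁ = 4.45 ξ₂.
Substitute: (1·4.45 + 1) ξ₂ = 448.2 → ξ₂ = 82.25 mol, ξ₁ = 366 mol.
Outlet amounts (n = n₀ + Σ ν·ξ):
  M: 517 − 1(366) − 1(82.25) = 68.76
  R: 0 + 2(366) = 732
  V: 0 + 1(82.25) = 82.25

732 mol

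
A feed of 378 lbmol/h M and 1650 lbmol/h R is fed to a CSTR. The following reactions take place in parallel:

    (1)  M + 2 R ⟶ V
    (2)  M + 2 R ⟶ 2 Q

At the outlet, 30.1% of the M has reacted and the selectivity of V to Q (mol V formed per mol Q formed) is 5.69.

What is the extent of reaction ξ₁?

ξ₁ = 105 lbmol/h

Conversion of M: M consumed = 0.301 × 378 = 113.8 lbmol/h = 1ξ₁ + 1ξ₂.
Selectivity: 1ξ₁ / (2ξ₂) = 5.69 → ξ₁ = 11.38 ξ₂.
Substitute: (1·11.38 + 1) ξ₂ = 113.8 → ξ₂ = 9.19 lbmol/h, ξ₁ = 104.6 lbmol/h.
Outlet amounts (n = n₀ + Σ ν·ξ):
  M: 378 − 1(104.6) − 1(9.19) = 264.2
  R: 1650 − 2(104.6) − 2(9.19) = 1422
  V: 0 + 1(104.6) = 104.6
  Q: 0 + 2(9.19) = 18.38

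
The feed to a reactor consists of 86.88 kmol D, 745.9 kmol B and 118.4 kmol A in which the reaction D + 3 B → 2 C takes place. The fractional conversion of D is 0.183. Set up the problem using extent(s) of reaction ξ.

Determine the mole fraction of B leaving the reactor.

0.759

D reacted = 0.183 × 86.88 = 15.9 kmol; ν_D = −1, so ξ = 15.9/1 = 15.9 kmol.
Outlet amounts (n = n₀ + ν ξ):
  D: 86.88 − 1(15.9) = 70.98
  B: 745.9 − 3(15.9) = 698.2
  C: 0 + 2(15.9) = 31.8
  A: 118.4 (inert)
Total out = 919.4 kmol; y_B = 698.2 / 919.4 = 0.7594.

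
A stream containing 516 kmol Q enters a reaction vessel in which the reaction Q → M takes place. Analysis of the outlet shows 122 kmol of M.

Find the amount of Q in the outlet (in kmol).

394 kmol

For M: n = n₀ + 1ξ → 122 = 0 + 1ξ, giving ξ = 122 kmol.
Outlet amounts (n = n₀ + ν ξ):
  Q: 516 − 1(122) = 394
  M: 0 + 1(122) = 122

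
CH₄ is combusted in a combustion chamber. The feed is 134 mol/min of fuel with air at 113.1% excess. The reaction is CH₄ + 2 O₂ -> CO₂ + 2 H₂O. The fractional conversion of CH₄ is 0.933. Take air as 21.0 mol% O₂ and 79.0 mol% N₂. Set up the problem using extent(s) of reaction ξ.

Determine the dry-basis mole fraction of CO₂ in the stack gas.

0.048

Stoichiometric O₂ = 2 × 134 = 268 mol/min; O₂ fed = 268 × 2.131 = 571.1 mol/min.
N₂ fed = 571.1 × 79/21 = 2148 mol/min.
Fuel reacted = 0.933 × 134 → ξ = 125 mol/min.
Outlet (n = n₀ + ν ξ):
  CH₄: 134 − 1(125) = 8.978
  O₂: 571.1 − 2(125) = 321.1
  N₂: 2148 (inert)
  CO₂: 0 + 1(125) = 125
  H₂O: 0 + 2(125) = 250
Dry total = 2604 mol/min; y_CO₂ (dry) = 125 / 2604 = 0.04802.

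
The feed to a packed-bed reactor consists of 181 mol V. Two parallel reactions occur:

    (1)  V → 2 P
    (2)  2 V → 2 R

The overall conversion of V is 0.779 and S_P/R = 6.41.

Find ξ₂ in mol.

Conversion of V: V consumed = 0.779 × 181 = 141 mol = 1ξ₁ + 2ξ₂.
Selectivity: 2ξ₁ / (2ξ₂) = 6.41 → ξ₁ = 6.41 ξ₂.
Substitute: (1·6.41 + 2) ξ₂ = 141 → ξ₂ = 16.77 mol, ξ₁ = 107.5 mol.
Outlet amounts (n = n₀ + Σ ν·ξ):
  V: 181 − 1(107.5) − 2(16.77) = 40
  P: 0 + 2(107.5) = 214.9
  R: 0 + 2(16.77) = 33.53

ξ₂ = 16.8 mol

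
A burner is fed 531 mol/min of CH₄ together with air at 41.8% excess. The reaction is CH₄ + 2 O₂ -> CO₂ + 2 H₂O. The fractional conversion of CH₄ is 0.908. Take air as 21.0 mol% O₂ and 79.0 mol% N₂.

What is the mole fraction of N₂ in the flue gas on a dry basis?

Stoichiometric O₂ = 2 × 531 = 1062 mol/min; O₂ fed = 1062 × 1.418 = 1506 mol/min.
N₂ fed = 1506 × 79/21 = 5665 mol/min.
Fuel reacted = 0.908 × 531 → ξ = 482.1 mol/min.
Outlet (n = n₀ + ν ξ):
  CH₄: 531 − 1(482.1) = 48.85
  O₂: 1506 − 2(482.1) = 541.6
  N₂: 5665 (inert)
  CO₂: 0 + 1(482.1) = 482.1
  H₂O: 0 + 2(482.1) = 964.3
Dry total = 6738 mol/min; y_N₂ (dry) = 5665 / 6738 = 0.8408.

0.841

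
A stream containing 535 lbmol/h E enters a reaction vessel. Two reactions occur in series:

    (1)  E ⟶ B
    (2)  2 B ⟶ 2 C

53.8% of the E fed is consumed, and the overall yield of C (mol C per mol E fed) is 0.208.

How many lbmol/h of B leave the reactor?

Conversion of E: E consumed = 1ξ₁ = 0.538 × 535 → ξ₁ = 287.8 lbmol/h.
Yield of C: 2ξ₂ / 535 = 0.208 → ξ₂ = 55.64 lbmol/h.
Outlet amounts (n = n₀ + Σ ν·ξ):
  E: 535 − 1(287.8) = 247.2
  B: 0 + 1(287.8) − 2(55.64) = 176.6
  C: 0 + 2(55.64) = 111.3

177 lbmol/h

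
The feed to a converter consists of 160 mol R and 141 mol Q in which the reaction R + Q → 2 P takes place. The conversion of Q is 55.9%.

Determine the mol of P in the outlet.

158 mol

Q reacted = 0.559 × 141 = 78.82 mol; ν_Q = −1, so ξ = 78.82/1 = 78.82 mol.
Outlet amounts (n = n₀ + ν ξ):
  R: 160 − 1(78.82) = 81.18
  Q: 141 − 1(78.82) = 62.18
  P: 0 + 2(78.82) = 157.6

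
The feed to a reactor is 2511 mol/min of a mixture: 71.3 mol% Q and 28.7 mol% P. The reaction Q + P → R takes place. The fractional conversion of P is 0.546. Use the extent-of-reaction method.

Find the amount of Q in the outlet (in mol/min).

1400 mol/min

P reacted = 0.546 × 720.7 = 393.5 mol/min; ν_P = −1, so ξ = 393.5/1 = 393.5 mol/min.
Outlet amounts (n = n₀ + ν ξ):
  Q: 1790 − 1(393.5) = 1397
  P: 720.7 − 1(393.5) = 327.2
  R: 0 + 1(393.5) = 393.5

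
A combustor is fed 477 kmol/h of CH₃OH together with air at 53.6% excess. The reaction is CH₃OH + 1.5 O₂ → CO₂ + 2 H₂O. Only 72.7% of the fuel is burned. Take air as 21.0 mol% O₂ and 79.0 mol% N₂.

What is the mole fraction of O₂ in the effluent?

Stoichiometric O₂ = 1.5 × 477 = 715.5 kmol/h; O₂ fed = 715.5 × 1.536 = 1099 kmol/h.
N₂ fed = 1099 × 79/21 = 4134 kmol/h.
Fuel reacted = 0.727 × 477 → ξ = 346.8 kmol/h.
Outlet (n = n₀ + ν ξ):
  CH₃OH: 477 − 1(346.8) = 130.2
  O₂: 1099 − 1.5(346.8) = 578.8
  N₂: 4134 (inert)
  CO₂: 0 + 1(346.8) = 346.8
  H₂O: 0 + 2(346.8) = 693.6
Total out = 5884 kmol/h; y_O₂ = 578.8 / 5884 = 0.09838.

0.0984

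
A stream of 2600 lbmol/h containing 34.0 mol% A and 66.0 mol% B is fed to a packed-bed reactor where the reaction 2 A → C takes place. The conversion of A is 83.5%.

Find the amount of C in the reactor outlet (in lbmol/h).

369 lbmol/h

A reacted = 0.835 × 884 = 738.1 lbmol/h; ν_A = −2, so ξ = 738.1/2 = 369.1 lbmol/h.
Outlet amounts (n = n₀ + ν ξ):
  A: 884 − 2(369.1) = 145.9
  C: 0 + 1(369.1) = 369.1
  B: 1716 (inert)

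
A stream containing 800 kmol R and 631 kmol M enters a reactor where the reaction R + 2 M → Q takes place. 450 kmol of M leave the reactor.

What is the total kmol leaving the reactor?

1250 kmol

For M: n = n₀ − 2ξ → 450 = 631 − 2ξ, giving ξ = 90.5 kmol.
Outlet amounts (n = n₀ + ν ξ):
  R: 800 − 1(90.5) = 709.5
  M: 631 − 2(90.5) = 450
  Q: 0 + 1(90.5) = 90.5
Total out = 709.5 + 450 + 90.5 = 1250 kmol.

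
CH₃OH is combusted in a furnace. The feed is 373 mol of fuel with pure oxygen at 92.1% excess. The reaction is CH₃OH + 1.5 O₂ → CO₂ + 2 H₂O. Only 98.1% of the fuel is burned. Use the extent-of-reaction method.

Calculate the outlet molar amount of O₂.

Stoichiometric O₂ = 1.5 × 373 = 559.5 mol; O₂ fed = 559.5 × 1.921 = 1075 mol.
Fuel reacted = 0.981 × 373 → ξ = 365.9 mol.
Outlet (n = n₀ + ν ξ):
  CH₃OH: 373 − 1(365.9) = 7.087
  O₂: 1075 − 1.5(365.9) = 525.9
  CO₂: 0 + 1(365.9) = 365.9
  H₂O: 0 + 2(365.9) = 731.8

526 mol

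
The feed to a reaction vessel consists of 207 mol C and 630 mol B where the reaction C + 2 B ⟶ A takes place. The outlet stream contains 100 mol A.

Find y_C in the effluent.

For A: n = n₀ + 1ξ → 100 = 0 + 1ξ, giving ξ = 100 mol.
Outlet amounts (n = n₀ + ν ξ):
  C: 207 − 1(100) = 107
  B: 630 − 2(100) = 430
  A: 0 + 1(100) = 100
Total out = 637 mol; y_C = 107 / 637 = 0.168.

0.168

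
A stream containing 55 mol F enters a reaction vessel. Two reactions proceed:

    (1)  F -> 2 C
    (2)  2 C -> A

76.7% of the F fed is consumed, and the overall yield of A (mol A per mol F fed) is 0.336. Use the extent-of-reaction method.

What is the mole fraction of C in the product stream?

0.602

Conversion of F: F consumed = 1ξ₁ = 0.767 × 55 → ξ₁ = 42.19 mol.
Yield of A: 1ξ₂ / 55 = 0.336 → ξ₂ = 18.48 mol.
Outlet amounts (n = n₀ + Σ ν·ξ):
  F: 55 − 1(42.19) = 12.81
  C: 0 + 2(42.19) − 2(18.48) = 47.41
  A: 0 + 1(18.48) = 18.48
Total out = 78.7 mol; y_C = 47.41 / 78.7 = 0.6024.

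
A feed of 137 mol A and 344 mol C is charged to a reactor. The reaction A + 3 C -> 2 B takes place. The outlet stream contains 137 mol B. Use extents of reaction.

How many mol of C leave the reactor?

138 mol

For B: n = n₀ + 2ξ → 137 = 0 + 2ξ, giving ξ = 68.5 mol.
Outlet amounts (n = n₀ + ν ξ):
  A: 137 − 1(68.5) = 68.5
  C: 344 − 3(68.5) = 138.5
  B: 0 + 2(68.5) = 137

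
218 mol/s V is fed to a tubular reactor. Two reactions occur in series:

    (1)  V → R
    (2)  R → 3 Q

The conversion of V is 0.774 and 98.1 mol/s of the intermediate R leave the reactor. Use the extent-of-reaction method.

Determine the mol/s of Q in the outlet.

Conversion of V: V consumed = 1ξ₁ = 0.774 × 218 → ξ₁ = 168.7 mol/s.
R balance: n_R = 0 + 1ξ₁ − 1ξ₂ = 98.1 → ξ₂ = (1·168.7 − 98.1)/1 = 70.63 mol/s.
Outlet amounts (n = n₀ + Σ ν·ξ):
  V: 218 − 1(168.7) = 49.27
  R: 0 + 1(168.7) − 1(70.63) = 98.1
  Q: 0 + 3(70.63) = 211.9

212 mol/s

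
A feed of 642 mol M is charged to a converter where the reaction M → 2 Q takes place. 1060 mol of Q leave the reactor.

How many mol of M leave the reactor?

112 mol

For Q: n = n₀ + 2ξ → 1060 = 0 + 2ξ, giving ξ = 530 mol.
Outlet amounts (n = n₀ + ν ξ):
  M: 642 − 1(530) = 112
  Q: 0 + 2(530) = 1060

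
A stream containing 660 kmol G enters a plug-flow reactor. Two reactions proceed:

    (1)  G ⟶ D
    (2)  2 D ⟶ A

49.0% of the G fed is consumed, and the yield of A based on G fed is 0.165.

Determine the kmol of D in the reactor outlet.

Conversion of G: G consumed = 1ξ₁ = 0.49 × 660 → ξ₁ = 323.4 kmol.
Yield of A: 1ξ₂ / 660 = 0.165 → ξ₂ = 108.9 kmol.
Outlet amounts (n = n₀ + Σ ν·ξ):
  G: 660 − 1(323.4) = 336.6
  D: 0 + 1(323.4) − 2(108.9) = 105.6
  A: 0 + 1(108.9) = 108.9

106 kmol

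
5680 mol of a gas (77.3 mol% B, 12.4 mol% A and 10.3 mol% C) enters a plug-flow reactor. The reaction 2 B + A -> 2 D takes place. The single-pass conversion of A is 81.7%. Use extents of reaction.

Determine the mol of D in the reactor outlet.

A reacted = 0.817 × 704.3 = 575.4 mol; ν_A = −1, so ξ = 575.4/1 = 575.4 mol.
Outlet amounts (n = n₀ + ν ξ):
  B: 4391 − 2(575.4) = 3240
  A: 704.3 − 1(575.4) = 128.9
  D: 0 + 2(575.4) = 1151
  C: 585 (inert)

1150 mol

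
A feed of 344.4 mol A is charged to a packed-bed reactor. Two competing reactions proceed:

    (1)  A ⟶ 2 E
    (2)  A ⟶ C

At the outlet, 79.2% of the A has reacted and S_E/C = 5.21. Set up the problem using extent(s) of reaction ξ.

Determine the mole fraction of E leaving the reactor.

0.728

Conversion of A: A consumed = 0.792 × 344.4 = 272.8 mol = 1ξ₁ + 1ξ₂.
Selectivity: 2ξ₁ / (1ξ₂) = 5.21 → ξ₁ = 2.605 ξ₂.
Substitute: (1·2.605 + 1) ξ₂ = 272.8 → ξ₂ = 75.66 mol, ξ₁ = 197.1 mol.
Outlet amounts (n = n₀ + Σ ν·ξ):
  A: 344.4 − 1(197.1) − 1(75.66) = 71.64
  E: 0 + 2(197.1) = 394.2
  C: 0 + 1(75.66) = 75.66
Total out = 541.5 mol; y_E = 394.2 / 541.5 = 0.728.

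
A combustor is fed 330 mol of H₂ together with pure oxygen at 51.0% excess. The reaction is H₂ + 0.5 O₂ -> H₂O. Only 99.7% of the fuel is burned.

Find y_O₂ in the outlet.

0.204

Stoichiometric O₂ = 0.5 × 330 = 165 mol; O₂ fed = 165 × 1.510 = 249.2 mol.
Fuel reacted = 0.997 × 330 → ξ = 329 mol.
Outlet (n = n₀ + ν ξ):
  H₂: 330 − 1(329) = 0.99
  O₂: 249.2 − 0.5(329) = 84.65
  H₂O: 0 + 1(329) = 329
Total out = 414.6 mol; y_O₂ = 84.65 / 414.6 = 0.2041.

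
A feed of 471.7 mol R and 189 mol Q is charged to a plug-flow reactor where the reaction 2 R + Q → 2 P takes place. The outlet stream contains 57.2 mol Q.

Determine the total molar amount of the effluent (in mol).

529 mol

For Q: n = n₀ − 1ξ → 57.2 = 189 − 1ξ, giving ξ = 131.8 mol.
Outlet amounts (n = n₀ + ν ξ):
  R: 471.7 − 2(131.8) = 208.1
  Q: 189 − 1(131.8) = 57.2
  P: 0 + 2(131.8) = 263.6
Total out = 208.1 + 57.2 + 263.6 = 528.9 mol.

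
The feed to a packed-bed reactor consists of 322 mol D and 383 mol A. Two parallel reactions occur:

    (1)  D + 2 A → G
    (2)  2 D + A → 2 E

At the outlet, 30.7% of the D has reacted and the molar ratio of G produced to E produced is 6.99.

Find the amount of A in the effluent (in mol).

Conversion of D: D consumed = 0.307 × 322 = 98.85 mol = 1ξ₁ + 2ξ₂.
Selectivity: 1ξ₁ / (2ξ₂) = 6.99 → ξ₁ = 13.98 ξ₂.
Substitute: (1·13.98 + 2) ξ₂ = 98.85 → ξ₂ = 6.186 mol, ξ₁ = 86.48 mol.
Outlet amounts (n = n₀ + Σ ν·ξ):
  D: 322 − 1(86.48) − 2(6.186) = 223.1
  A: 383 − 2(86.48) − 1(6.186) = 203.9
  G: 0 + 1(86.48) = 86.48
  E: 0 + 2(6.186) = 12.37

204 mol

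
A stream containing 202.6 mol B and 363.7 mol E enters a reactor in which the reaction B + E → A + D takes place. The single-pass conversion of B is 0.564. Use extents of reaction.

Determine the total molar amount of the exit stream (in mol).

566 mol

B reacted = 0.564 × 202.6 = 114.3 mol; ν_B = −1, so ξ = 114.3/1 = 114.3 mol.
Outlet amounts (n = n₀ + ν ξ):
  B: 202.6 − 1(114.3) = 88.33
  E: 363.7 − 1(114.3) = 249.4
  A: 0 + 1(114.3) = 114.3
  D: 0 + 1(114.3) = 114.3
Total out = 88.33 + 249.4 + 114.3 + 114.3 = 566.3 mol.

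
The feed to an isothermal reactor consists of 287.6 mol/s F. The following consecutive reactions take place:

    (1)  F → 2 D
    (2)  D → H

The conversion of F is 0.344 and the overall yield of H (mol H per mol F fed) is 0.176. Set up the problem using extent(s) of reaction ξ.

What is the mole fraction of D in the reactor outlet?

0.381

Conversion of F: F consumed = 1ξ₁ = 0.344 × 287.6 → ξ₁ = 98.93 mol/s.
Yield of H: 1ξ₂ / 287.6 = 0.176 → ξ₂ = 50.62 mol/s.
Outlet amounts (n = n₀ + Σ ν·ξ):
  F: 287.6 − 1(98.93) = 188.7
  D: 0 + 2(98.93) − 1(50.62) = 147.3
  H: 0 + 1(50.62) = 50.62
Total out = 386.5 mol/s; y_D = 147.3 / 386.5 = 0.381.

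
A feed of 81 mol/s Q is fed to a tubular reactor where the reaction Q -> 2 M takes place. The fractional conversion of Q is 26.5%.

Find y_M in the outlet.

0.419

Q reacted = 0.265 × 81 = 21.46 mol/s; ν_Q = −1, so ξ = 21.46/1 = 21.46 mol/s.
Outlet amounts (n = n₀ + ν ξ):
  Q: 81 − 1(21.46) = 59.53
  M: 0 + 2(21.46) = 42.93
Total out = 102.5 mol/s; y_M = 42.93 / 102.5 = 0.419.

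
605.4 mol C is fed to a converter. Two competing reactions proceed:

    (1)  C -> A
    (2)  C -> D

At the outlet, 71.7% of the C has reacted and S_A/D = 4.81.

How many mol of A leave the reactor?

359 mol

Conversion of C: C consumed = 0.717 × 605.4 = 434.1 mol = 1ξ₁ + 1ξ₂.
Selectivity: 1ξ₁ / (1ξ₂) = 4.81 → ξ₁ = 4.81 ξ₂.
Substitute: (1·4.81 + 1) ξ₂ = 434.1 → ξ₂ = 74.71 mol, ξ₁ = 359.4 mol.
Outlet amounts (n = n₀ + Σ ν·ξ):
  C: 605.4 − 1(359.4) − 1(74.71) = 171.3
  A: 0 + 1(359.4) = 359.4
  D: 0 + 1(74.71) = 74.71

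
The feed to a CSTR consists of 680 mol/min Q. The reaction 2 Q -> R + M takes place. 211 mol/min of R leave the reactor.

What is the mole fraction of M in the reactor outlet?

0.31

For R: n = n₀ + 1ξ → 211 = 0 + 1ξ, giving ξ = 211 mol/min.
Outlet amounts (n = n₀ + ν ξ):
  Q: 680 − 2(211) = 258
  R: 0 + 1(211) = 211
  M: 0 + 1(211) = 211
Total out = 680 mol/min; y_M = 211 / 680 = 0.3103.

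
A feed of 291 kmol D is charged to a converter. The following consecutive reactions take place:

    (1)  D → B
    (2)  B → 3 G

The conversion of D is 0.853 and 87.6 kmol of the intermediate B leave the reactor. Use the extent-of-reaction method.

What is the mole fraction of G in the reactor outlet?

Conversion of D: D consumed = 1ξ₁ = 0.853 × 291 → ξ₁ = 248.2 kmol.
B balance: n_B = 0 + 1ξ₁ − 1ξ₂ = 87.6 → ξ₂ = (1·248.2 − 87.6)/1 = 160.6 kmol.
Outlet amounts (n = n₀ + Σ ν·ξ):
  D: 291 − 1(248.2) = 42.78
  B: 0 + 1(248.2) − 1(160.6) = 87.6
  G: 0 + 3(160.6) = 481.9
Total out = 612.2 kmol; y_G = 481.9 / 612.2 = 0.7871.

0.787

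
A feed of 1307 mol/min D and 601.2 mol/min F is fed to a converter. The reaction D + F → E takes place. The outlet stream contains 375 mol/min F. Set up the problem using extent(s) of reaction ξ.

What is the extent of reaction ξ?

For F: n = n₀ − 1ξ → 375 = 601.2 − 1ξ, giving ξ = 226.2 mol/min.
Outlet amounts (n = n₀ + ν ξ):
  D: 1307 − 1(226.2) = 1081
  F: 601.2 − 1(226.2) = 375
  E: 0 + 1(226.2) = 226.2

ξ = 226 mol/min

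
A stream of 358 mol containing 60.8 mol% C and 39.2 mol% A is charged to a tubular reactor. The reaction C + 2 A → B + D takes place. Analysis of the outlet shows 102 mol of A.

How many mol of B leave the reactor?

For A: n = n₀ − 2ξ → 102 = 140.3 − 2ξ, giving ξ = 19.17 mol.
Outlet amounts (n = n₀ + ν ξ):
  C: 217.7 − 1(19.17) = 198.5
  A: 140.3 − 2(19.17) = 102
  B: 0 + 1(19.17) = 19.17
  D: 0 + 1(19.17) = 19.17

19.2 mol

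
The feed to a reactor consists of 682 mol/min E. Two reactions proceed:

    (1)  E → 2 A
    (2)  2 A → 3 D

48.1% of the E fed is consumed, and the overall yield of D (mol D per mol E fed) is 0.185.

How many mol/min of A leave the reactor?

Conversion of E: E consumed = 1ξ₁ = 0.481 × 682 → ξ₁ = 328 mol/min.
Yield of D: 3ξ₂ / 682 = 0.185 → ξ₂ = 42.06 mol/min.
Outlet amounts (n = n₀ + Σ ν·ξ):
  E: 682 − 1(328) = 354
  A: 0 + 2(328) − 2(42.06) = 572
  D: 0 + 3(42.06) = 126.2

572 mol/min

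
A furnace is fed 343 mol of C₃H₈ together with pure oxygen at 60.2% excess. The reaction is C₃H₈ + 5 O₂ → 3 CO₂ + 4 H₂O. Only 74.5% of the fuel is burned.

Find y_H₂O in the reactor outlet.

Stoichiometric O₂ = 5 × 343 = 1715 mol; O₂ fed = 1715 × 1.602 = 2747 mol.
Fuel reacted = 0.745 × 343 → ξ = 255.5 mol.
Outlet (n = n₀ + ν ξ):
  C₃H₈: 343 − 1(255.5) = 87.47
  O₂: 2747 − 5(255.5) = 1470
  CO₂: 0 + 3(255.5) = 766.6
  H₂O: 0 + 4(255.5) = 1022
Total out = 3346 mol; y_H₂O = 1022 / 3346 = 0.3055.

0.305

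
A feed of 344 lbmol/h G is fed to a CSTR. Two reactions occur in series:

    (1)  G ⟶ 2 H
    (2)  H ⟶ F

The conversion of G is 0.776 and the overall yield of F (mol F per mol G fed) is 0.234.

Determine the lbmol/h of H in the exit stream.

453 lbmol/h

Conversion of G: G consumed = 1ξ₁ = 0.776 × 344 → ξ₁ = 266.9 lbmol/h.
Yield of F: 1ξ₂ / 344 = 0.234 → ξ₂ = 80.5 lbmol/h.
Outlet amounts (n = n₀ + Σ ν·ξ):
  G: 344 − 1(266.9) = 77.06
  H: 0 + 2(266.9) − 1(80.5) = 453.4
  F: 0 + 1(80.5) = 80.5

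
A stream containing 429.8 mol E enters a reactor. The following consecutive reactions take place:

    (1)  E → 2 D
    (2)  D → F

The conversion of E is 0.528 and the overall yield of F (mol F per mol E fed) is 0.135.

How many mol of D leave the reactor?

Conversion of E: E consumed = 1ξ₁ = 0.528 × 429.8 → ξ₁ = 226.9 mol.
Yield of F: 1ξ₂ / 429.8 = 0.135 → ξ₂ = 58.02 mol.
Outlet amounts (n = n₀ + Σ ν·ξ):
  E: 429.8 − 1(226.9) = 202.9
  D: 0 + 2(226.9) − 1(58.02) = 395.8
  F: 0 + 1(58.02) = 58.02

396 mol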